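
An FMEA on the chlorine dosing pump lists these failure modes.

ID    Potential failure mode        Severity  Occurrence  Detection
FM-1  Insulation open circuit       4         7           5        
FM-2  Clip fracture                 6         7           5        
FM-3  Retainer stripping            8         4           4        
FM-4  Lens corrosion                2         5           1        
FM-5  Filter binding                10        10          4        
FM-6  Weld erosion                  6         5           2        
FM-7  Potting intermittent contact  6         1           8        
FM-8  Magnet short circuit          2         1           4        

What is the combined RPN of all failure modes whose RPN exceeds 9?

996

RPN = Severity × Occurrence × Detection:
  FM-1: 4 × 7 × 5 = 140
  FM-2: 6 × 7 × 5 = 210
  FM-3: 8 × 4 × 4 = 128
  FM-4: 2 × 5 × 1 = 10
  FM-5: 10 × 10 × 4 = 400
  FM-6: 6 × 5 × 2 = 60
  FM-7: 6 × 1 × 8 = 48
  FM-8: 2 × 1 × 4 = 8
RPN > 9: FM-1 (140), FM-2 (210), FM-3 (128), FM-4 (10), FM-5 (400), FM-6 (60), FM-7 (48).
Sum: 140 + 210 + 128 + 10 + 400 + 60 + 48 = 996.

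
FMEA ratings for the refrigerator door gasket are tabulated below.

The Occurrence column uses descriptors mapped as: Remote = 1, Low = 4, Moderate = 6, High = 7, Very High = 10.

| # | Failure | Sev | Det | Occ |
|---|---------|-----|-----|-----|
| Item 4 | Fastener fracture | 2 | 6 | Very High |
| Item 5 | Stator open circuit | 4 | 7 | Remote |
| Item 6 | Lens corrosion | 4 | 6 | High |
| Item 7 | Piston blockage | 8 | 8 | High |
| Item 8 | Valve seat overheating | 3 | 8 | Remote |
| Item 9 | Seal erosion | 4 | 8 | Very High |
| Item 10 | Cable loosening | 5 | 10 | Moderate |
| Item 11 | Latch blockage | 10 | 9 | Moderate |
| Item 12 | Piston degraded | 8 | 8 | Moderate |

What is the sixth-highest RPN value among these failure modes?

RPN = Severity × Occurrence × Detection:
  Item 4: 2 × 10 × 6 = 120
  Item 5: 4 × 1 × 7 = 28
  Item 6: 4 × 7 × 6 = 168
  Item 7: 8 × 7 × 8 = 448
  Item 8: 3 × 1 × 8 = 24
  Item 9: 4 × 10 × 8 = 320
  Item 10: 5 × 6 × 10 = 300
  Item 11: 10 × 6 × 9 = 540
  Item 12: 8 × 6 × 8 = 384
Sorted descending: 540, 448, 384, 320, 300, 168, 120, 28, 24.
The sixth-highest RPN is 168 (Item 6).

168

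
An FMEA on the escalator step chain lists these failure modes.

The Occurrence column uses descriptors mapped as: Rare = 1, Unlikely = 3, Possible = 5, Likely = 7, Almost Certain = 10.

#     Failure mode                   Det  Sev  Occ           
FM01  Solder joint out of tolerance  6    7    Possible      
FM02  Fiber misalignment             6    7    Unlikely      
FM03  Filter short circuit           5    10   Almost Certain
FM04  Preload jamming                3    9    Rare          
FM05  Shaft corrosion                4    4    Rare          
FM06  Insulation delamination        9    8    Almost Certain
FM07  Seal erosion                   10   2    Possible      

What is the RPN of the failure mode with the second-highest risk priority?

500

RPN = Severity × Occurrence × Detection:
  FM01: 7 × 5 × 6 = 210
  FM02: 7 × 3 × 6 = 126
  FM03: 10 × 10 × 5 = 500
  FM04: 9 × 1 × 3 = 27
  FM05: 4 × 1 × 4 = 16
  FM06: 8 × 10 × 9 = 720
  FM07: 2 × 5 × 10 = 100
Sorted descending: 720, 500, 210, 126, 100, 27, 16.
The second-highest RPN is 500 (FM03).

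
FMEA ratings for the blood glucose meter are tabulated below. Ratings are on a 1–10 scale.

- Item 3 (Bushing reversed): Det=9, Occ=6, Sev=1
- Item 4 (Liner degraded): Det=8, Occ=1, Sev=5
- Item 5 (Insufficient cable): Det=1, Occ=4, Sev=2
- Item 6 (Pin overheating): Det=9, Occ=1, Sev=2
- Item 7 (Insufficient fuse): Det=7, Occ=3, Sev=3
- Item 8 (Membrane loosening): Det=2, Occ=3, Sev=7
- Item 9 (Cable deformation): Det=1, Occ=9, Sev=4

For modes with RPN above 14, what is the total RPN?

RPN = Severity × Occurrence × Detection:
  Item 3: 1 × 6 × 9 = 54
  Item 4: 5 × 1 × 8 = 40
  Item 5: 2 × 4 × 1 = 8
  Item 6: 2 × 1 × 9 = 18
  Item 7: 3 × 3 × 7 = 63
  Item 8: 7 × 3 × 2 = 42
  Item 9: 4 × 9 × 1 = 36
RPN > 14: Item 3 (54), Item 4 (40), Item 6 (18), Item 7 (63), Item 8 (42), Item 9 (36).
Sum: 54 + 40 + 18 + 63 + 42 + 36 = 253.

253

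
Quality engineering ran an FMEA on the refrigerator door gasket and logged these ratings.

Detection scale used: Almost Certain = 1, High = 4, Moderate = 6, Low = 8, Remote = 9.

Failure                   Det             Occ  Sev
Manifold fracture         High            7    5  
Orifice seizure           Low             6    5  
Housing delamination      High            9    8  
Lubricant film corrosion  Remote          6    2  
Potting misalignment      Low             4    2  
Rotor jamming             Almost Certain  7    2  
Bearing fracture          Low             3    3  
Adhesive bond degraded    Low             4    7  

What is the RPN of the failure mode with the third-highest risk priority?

224

RPN = Severity × Occurrence × Detection:
  Manifold fracture: 5 × 7 × 4 = 140
  Orifice seizure: 5 × 6 × 8 = 240
  Housing delamination: 8 × 9 × 4 = 288
  Lubricant film corrosion: 2 × 6 × 9 = 108
  Potting misalignment: 2 × 4 × 8 = 64
  Rotor jamming: 2 × 7 × 1 = 14
  Bearing fracture: 3 × 3 × 8 = 72
  Adhesive bond degraded: 7 × 4 × 8 = 224
Sorted descending: 288, 240, 224, 140, 108, 72, 64, 14.
The third-highest RPN is 224 (Adhesive bond degraded).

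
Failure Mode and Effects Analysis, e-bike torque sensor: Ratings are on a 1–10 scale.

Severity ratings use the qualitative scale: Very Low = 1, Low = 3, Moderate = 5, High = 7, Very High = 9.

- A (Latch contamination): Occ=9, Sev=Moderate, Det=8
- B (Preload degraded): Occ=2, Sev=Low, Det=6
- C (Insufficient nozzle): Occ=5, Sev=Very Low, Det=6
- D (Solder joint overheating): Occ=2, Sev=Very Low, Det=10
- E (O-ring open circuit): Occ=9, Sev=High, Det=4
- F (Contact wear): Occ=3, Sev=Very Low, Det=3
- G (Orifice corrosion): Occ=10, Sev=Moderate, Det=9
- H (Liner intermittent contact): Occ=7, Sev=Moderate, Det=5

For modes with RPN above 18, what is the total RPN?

1323

RPN = Severity × Occurrence × Detection:
  A: 5 × 9 × 8 = 360
  B: 3 × 2 × 6 = 36
  C: 1 × 5 × 6 = 30
  D: 1 × 2 × 10 = 20
  E: 7 × 9 × 4 = 252
  F: 1 × 3 × 3 = 9
  G: 5 × 10 × 9 = 450
  H: 5 × 7 × 5 = 175
RPN > 18: A (360), B (36), C (30), D (20), E (252), G (450), H (175).
Sum: 360 + 36 + 30 + 20 + 252 + 450 + 175 = 1323.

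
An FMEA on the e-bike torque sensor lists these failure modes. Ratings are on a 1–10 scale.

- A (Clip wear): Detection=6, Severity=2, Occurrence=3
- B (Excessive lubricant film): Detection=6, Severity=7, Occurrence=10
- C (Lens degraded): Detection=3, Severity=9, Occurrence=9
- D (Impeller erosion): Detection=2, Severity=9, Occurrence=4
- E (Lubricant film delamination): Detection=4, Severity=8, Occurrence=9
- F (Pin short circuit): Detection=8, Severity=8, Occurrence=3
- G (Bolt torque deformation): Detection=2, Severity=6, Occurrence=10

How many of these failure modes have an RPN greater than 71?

6

RPN = Severity × Occurrence × Detection:
  A: 2 × 3 × 6 = 36
  B: 7 × 10 × 6 = 420
  C: 9 × 9 × 3 = 243
  D: 9 × 4 × 2 = 72
  E: 8 × 9 × 4 = 288
  F: 8 × 3 × 8 = 192
  G: 6 × 10 × 2 = 120
Modes with RPN > 71: B (420), C (243), D (72), E (288), F (192), G (120) → 6.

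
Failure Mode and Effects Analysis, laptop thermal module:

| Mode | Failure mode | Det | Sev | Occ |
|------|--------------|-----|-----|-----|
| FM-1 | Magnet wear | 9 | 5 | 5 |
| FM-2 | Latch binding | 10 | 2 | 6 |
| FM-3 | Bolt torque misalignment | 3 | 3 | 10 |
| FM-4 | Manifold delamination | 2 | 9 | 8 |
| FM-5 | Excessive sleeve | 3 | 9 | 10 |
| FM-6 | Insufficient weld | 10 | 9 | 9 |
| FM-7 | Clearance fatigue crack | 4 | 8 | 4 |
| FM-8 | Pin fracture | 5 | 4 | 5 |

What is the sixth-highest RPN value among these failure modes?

120

RPN = Severity × Occurrence × Detection:
  FM-1: 5 × 5 × 9 = 225
  FM-2: 2 × 6 × 10 = 120
  FM-3: 3 × 10 × 3 = 90
  FM-4: 9 × 8 × 2 = 144
  FM-5: 9 × 10 × 3 = 270
  FM-6: 9 × 9 × 10 = 810
  FM-7: 8 × 4 × 4 = 128
  FM-8: 4 × 5 × 5 = 100
Sorted descending: 810, 270, 225, 144, 128, 120, 100, 90.
The sixth-highest RPN is 120 (FM-2).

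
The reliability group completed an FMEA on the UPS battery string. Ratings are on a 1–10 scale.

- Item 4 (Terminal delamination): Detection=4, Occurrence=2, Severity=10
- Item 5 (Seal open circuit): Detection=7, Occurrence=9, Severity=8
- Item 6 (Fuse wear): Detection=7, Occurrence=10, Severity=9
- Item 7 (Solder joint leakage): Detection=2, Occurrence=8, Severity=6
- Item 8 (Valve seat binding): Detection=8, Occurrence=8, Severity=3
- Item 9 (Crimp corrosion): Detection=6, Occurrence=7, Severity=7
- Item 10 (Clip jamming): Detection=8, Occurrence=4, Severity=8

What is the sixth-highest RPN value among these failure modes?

RPN = Severity × Occurrence × Detection:
  Item 4: 10 × 2 × 4 = 80
  Item 5: 8 × 9 × 7 = 504
  Item 6: 9 × 10 × 7 = 630
  Item 7: 6 × 8 × 2 = 96
  Item 8: 3 × 8 × 8 = 192
  Item 9: 7 × 7 × 6 = 294
  Item 10: 8 × 4 × 8 = 256
Sorted descending: 630, 504, 294, 256, 192, 96, 80.
The sixth-highest RPN is 96 (Item 7).

96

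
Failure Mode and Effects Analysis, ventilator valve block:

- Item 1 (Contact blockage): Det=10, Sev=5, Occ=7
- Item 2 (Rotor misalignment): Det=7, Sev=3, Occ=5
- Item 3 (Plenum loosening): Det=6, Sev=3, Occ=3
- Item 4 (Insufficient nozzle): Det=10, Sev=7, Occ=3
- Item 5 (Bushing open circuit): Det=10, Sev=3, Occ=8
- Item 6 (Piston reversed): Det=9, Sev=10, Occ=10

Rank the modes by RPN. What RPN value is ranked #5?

RPN = Severity × Occurrence × Detection:
  Item 1: 5 × 7 × 10 = 350
  Item 2: 3 × 5 × 7 = 105
  Item 3: 3 × 3 × 6 = 54
  Item 4: 7 × 3 × 10 = 210
  Item 5: 3 × 8 × 10 = 240
  Item 6: 10 × 10 × 9 = 900
Sorted descending: 900, 350, 240, 210, 105, 54.
The fifth-highest RPN is 105 (Item 2).

105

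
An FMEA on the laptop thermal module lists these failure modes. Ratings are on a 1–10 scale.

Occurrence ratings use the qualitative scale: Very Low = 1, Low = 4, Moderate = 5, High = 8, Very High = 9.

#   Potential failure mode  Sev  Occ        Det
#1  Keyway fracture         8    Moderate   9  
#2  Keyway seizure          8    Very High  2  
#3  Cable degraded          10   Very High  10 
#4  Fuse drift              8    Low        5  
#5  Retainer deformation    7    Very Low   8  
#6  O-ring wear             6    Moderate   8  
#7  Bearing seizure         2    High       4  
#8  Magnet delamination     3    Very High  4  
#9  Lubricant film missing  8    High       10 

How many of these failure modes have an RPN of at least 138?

RPN = Severity × Occurrence × Detection:
  #1: 8 × 5 × 9 = 360
  #2: 8 × 9 × 2 = 144
  #3: 10 × 9 × 10 = 900
  #4: 8 × 4 × 5 = 160
  #5: 7 × 1 × 8 = 56
  #6: 6 × 5 × 8 = 240
  #7: 2 × 8 × 4 = 64
  #8: 3 × 9 × 4 = 108
  #9: 8 × 8 × 10 = 640
Modes with RPN ≥ 138: #1 (360), #2 (144), #3 (900), #4 (160), #6 (240), #9 (640) → 6.

6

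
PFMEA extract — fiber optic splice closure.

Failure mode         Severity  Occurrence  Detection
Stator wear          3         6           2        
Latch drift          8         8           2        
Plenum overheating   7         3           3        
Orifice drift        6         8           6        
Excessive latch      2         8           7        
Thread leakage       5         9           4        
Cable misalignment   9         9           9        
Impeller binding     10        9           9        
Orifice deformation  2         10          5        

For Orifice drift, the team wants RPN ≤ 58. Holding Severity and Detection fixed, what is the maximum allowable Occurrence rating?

1

Orifice drift: S=6, O=8, D=6 → current RPN = 288.
Fixed product = 36. Need 36 × O ≤ 58, so O ≤ 58/36 = 1.61.
Maximum integer Occurrence rating = 1 (gives RPN 36; O=2 would give 72 > 58).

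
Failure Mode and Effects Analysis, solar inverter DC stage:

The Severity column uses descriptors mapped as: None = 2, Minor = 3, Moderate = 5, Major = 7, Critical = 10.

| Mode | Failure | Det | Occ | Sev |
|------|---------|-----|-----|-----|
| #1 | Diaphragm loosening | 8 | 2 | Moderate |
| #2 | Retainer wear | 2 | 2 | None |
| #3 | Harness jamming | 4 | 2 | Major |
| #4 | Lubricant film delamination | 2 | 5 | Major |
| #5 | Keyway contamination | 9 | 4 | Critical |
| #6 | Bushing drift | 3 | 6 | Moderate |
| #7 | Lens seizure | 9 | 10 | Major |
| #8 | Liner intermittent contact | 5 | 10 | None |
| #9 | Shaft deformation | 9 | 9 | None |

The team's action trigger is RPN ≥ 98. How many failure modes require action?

RPN = Severity × Occurrence × Detection:
  #1: 5 × 2 × 8 = 80
  #2: 2 × 2 × 2 = 8
  #3: 7 × 2 × 4 = 56
  #4: 7 × 5 × 2 = 70
  #5: 10 × 4 × 9 = 360
  #6: 5 × 6 × 3 = 90
  #7: 7 × 10 × 9 = 630
  #8: 2 × 10 × 5 = 100
  #9: 2 × 9 × 9 = 162
Modes with RPN ≥ 98: #5 (360), #7 (630), #8 (100), #9 (162) → 4.

4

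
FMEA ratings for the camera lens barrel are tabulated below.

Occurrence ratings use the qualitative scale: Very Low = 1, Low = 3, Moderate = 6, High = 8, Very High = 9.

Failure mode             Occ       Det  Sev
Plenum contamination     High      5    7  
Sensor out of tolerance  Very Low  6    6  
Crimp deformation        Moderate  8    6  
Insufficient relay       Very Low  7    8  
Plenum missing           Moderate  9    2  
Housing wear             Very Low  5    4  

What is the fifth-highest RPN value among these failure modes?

RPN = Severity × Occurrence × Detection:
  Plenum contamination: 7 × 8 × 5 = 280
  Sensor out of tolerance: 6 × 1 × 6 = 36
  Crimp deformation: 6 × 6 × 8 = 288
  Insufficient relay: 8 × 1 × 7 = 56
  Plenum missing: 2 × 6 × 9 = 108
  Housing wear: 4 × 1 × 5 = 20
Sorted descending: 288, 280, 108, 56, 36, 20.
The fifth-highest RPN is 36 (Sensor out of tolerance).

36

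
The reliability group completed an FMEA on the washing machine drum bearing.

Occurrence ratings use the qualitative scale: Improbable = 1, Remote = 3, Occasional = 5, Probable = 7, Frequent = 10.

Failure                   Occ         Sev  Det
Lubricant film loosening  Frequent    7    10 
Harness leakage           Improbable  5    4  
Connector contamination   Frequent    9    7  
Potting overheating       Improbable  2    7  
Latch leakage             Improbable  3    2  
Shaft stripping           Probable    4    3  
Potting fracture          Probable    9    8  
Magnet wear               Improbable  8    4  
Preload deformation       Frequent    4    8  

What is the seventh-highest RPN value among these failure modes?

RPN = Severity × Occurrence × Detection:
  Lubricant film loosening: 7 × 10 × 10 = 700
  Harness leakage: 5 × 1 × 4 = 20
  Connector contamination: 9 × 10 × 7 = 630
  Potting overheating: 2 × 1 × 7 = 14
  Latch leakage: 3 × 1 × 2 = 6
  Shaft stripping: 4 × 7 × 3 = 84
  Potting fracture: 9 × 7 × 8 = 504
  Magnet wear: 8 × 1 × 4 = 32
  Preload deformation: 4 × 10 × 8 = 320
Sorted descending: 700, 630, 504, 320, 84, 32, 20, 14, 6.
The seventh-highest RPN is 20 (Harness leakage).

20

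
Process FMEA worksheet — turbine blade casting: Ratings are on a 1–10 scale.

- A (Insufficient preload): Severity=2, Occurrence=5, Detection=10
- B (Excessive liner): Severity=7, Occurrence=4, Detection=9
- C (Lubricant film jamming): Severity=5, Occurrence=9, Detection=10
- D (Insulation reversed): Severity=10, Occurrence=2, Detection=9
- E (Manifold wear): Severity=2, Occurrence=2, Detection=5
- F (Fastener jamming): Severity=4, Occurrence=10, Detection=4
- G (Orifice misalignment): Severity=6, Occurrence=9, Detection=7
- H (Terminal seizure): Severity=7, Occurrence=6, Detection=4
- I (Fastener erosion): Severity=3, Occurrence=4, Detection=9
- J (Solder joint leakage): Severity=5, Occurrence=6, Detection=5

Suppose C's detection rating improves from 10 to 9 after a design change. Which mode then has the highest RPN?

C

RPN = Severity × Occurrence × Detection:
  A: 2 × 5 × 10 = 100
  B: 7 × 4 × 9 = 252
  C: 5 × 9 × 10 = 450
  D: 10 × 2 × 9 = 180
  E: 2 × 2 × 5 = 20
  F: 4 × 10 × 4 = 160
  G: 6 × 9 × 7 = 378
  H: 7 × 6 × 4 = 168
  I: 3 × 4 × 9 = 108
  J: 5 × 6 × 5 = 150
After action: C → 5 × 9 × 9 = 405.
Revised RPNs: C=405, G=378, B=252, D=180, H=168, F=160, J=150, I=108, A=100, E=20.
Highest is now C (405).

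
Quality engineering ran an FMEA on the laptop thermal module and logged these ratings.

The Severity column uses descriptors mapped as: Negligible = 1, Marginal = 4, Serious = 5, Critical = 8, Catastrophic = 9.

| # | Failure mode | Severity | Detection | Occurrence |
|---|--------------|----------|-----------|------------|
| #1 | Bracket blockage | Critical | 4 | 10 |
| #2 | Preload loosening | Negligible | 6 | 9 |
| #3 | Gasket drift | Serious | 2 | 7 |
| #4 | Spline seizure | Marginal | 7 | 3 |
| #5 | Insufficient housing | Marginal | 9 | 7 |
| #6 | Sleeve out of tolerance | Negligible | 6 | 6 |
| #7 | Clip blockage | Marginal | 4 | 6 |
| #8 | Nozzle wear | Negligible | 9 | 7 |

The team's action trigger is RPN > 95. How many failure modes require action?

3

RPN = Severity × Occurrence × Detection:
  #1: 8 × 10 × 4 = 320
  #2: 1 × 9 × 6 = 54
  #3: 5 × 7 × 2 = 70
  #4: 4 × 3 × 7 = 84
  #5: 4 × 7 × 9 = 252
  #6: 1 × 6 × 6 = 36
  #7: 4 × 6 × 4 = 96
  #8: 1 × 7 × 9 = 63
Modes with RPN > 95: #1 (320), #5 (252), #7 (96) → 3.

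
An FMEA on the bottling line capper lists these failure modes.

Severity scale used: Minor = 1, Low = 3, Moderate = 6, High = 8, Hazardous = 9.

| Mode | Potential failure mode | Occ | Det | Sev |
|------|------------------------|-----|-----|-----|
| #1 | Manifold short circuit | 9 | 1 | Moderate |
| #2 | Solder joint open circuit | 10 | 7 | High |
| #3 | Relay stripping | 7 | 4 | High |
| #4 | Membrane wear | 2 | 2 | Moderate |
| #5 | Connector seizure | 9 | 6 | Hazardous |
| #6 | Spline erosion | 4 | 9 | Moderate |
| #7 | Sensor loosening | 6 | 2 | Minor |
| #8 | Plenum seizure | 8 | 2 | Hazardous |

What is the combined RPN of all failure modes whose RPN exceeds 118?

RPN = Severity × Occurrence × Detection:
  #1: 6 × 9 × 1 = 54
  #2: 8 × 10 × 7 = 560
  #3: 8 × 7 × 4 = 224
  #4: 6 × 2 × 2 = 24
  #5: 9 × 9 × 6 = 486
  #6: 6 × 4 × 9 = 216
  #7: 1 × 6 × 2 = 12
  #8: 9 × 8 × 2 = 144
RPN > 118: #2 (560), #3 (224), #5 (486), #6 (216), #8 (144).
Sum: 560 + 224 + 486 + 216 + 144 = 1630.

1630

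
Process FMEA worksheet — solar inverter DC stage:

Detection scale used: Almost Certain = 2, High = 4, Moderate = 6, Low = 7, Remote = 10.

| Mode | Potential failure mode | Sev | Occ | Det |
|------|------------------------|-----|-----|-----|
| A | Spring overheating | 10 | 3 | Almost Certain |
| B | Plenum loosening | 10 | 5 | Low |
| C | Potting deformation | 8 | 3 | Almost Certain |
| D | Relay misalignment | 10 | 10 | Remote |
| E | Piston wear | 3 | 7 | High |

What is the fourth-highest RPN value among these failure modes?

RPN = Severity × Occurrence × Detection:
  A: 10 × 3 × 2 = 60
  B: 10 × 5 × 7 = 350
  C: 8 × 3 × 2 = 48
  D: 10 × 10 × 10 = 1000
  E: 3 × 7 × 4 = 84
Sorted descending: 1000, 350, 84, 60, 48.
The fourth-highest RPN is 60 (A).

60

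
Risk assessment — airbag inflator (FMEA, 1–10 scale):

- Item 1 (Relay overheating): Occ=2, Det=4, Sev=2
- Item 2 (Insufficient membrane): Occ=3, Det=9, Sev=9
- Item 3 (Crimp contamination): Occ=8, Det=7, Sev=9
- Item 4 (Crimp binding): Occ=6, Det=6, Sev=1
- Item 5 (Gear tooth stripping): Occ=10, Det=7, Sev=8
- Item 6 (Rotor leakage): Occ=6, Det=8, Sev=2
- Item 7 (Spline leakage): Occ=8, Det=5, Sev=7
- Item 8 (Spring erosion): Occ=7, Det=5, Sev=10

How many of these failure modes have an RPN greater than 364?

2

RPN = Severity × Occurrence × Detection:
  Item 1: 2 × 2 × 4 = 16
  Item 2: 9 × 3 × 9 = 243
  Item 3: 9 × 8 × 7 = 504
  Item 4: 1 × 6 × 6 = 36
  Item 5: 8 × 10 × 7 = 560
  Item 6: 2 × 6 × 8 = 96
  Item 7: 7 × 8 × 5 = 280
  Item 8: 10 × 7 × 5 = 350
Modes with RPN > 364: Item 3 (504), Item 5 (560) → 2.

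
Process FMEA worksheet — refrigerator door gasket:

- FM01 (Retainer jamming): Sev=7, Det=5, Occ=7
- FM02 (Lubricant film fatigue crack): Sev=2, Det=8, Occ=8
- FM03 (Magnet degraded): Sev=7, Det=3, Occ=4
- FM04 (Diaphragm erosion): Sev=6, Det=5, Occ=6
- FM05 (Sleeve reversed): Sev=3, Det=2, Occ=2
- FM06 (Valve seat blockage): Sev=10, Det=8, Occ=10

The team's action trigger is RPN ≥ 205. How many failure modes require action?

2

RPN = Severity × Occurrence × Detection:
  FM01: 7 × 7 × 5 = 245
  FM02: 2 × 8 × 8 = 128
  FM03: 7 × 4 × 3 = 84
  FM04: 6 × 6 × 5 = 180
  FM05: 3 × 2 × 2 = 12
  FM06: 10 × 10 × 8 = 800
Modes with RPN ≥ 205: FM01 (245), FM06 (800) → 2.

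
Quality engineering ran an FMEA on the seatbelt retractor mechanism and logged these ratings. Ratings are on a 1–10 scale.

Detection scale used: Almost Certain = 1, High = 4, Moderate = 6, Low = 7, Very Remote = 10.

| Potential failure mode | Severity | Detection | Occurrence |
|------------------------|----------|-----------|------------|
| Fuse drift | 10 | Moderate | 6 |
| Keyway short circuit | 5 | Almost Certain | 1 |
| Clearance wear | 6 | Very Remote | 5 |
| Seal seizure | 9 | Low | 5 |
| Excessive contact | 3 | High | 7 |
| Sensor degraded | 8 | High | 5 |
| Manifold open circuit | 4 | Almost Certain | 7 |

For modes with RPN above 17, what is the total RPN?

1247

RPN = Severity × Occurrence × Detection:
  Fuse drift: 10 × 6 × 6 = 360
  Keyway short circuit: 5 × 1 × 1 = 5
  Clearance wear: 6 × 5 × 10 = 300
  Seal seizure: 9 × 5 × 7 = 315
  Excessive contact: 3 × 7 × 4 = 84
  Sensor degraded: 8 × 5 × 4 = 160
  Manifold open circuit: 4 × 7 × 1 = 28
RPN > 17: Fuse drift (360), Clearance wear (300), Seal seizure (315), Excessive contact (84), Sensor degraded (160), Manifold open circuit (28).
Sum: 360 + 300 + 315 + 84 + 160 + 28 = 1247.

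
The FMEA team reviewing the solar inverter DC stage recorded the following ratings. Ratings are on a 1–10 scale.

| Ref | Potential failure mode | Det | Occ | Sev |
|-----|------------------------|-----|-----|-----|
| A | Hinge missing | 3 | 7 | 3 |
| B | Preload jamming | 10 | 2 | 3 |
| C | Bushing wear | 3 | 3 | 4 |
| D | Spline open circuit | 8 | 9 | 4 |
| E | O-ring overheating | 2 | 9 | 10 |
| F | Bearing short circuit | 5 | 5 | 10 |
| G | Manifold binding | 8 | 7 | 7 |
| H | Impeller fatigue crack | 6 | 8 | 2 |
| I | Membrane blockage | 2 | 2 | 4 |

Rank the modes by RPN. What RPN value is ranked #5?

RPN = Severity × Occurrence × Detection:
  A: 3 × 7 × 3 = 63
  B: 3 × 2 × 10 = 60
  C: 4 × 3 × 3 = 36
  D: 4 × 9 × 8 = 288
  E: 10 × 9 × 2 = 180
  F: 10 × 5 × 5 = 250
  G: 7 × 7 × 8 = 392
  H: 2 × 8 × 6 = 96
  I: 4 × 2 × 2 = 16
Sorted descending: 392, 288, 250, 180, 96, 63, 60, 36, 16.
The fifth-highest RPN is 96 (H).

96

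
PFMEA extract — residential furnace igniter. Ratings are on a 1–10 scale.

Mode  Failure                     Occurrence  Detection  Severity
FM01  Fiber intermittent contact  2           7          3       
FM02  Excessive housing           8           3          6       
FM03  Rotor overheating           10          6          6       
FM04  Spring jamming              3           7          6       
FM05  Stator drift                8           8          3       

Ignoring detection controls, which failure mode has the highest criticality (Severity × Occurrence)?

FM03

Criticality = Severity × Occurrence:
  FM01: 3 × 2 = 6
  FM02: 6 × 8 = 48
  FM03: 6 × 10 = 60
  FM04: 6 × 3 = 18
  FM05: 3 × 8 = 24
Highest criticality is 60 → FM03.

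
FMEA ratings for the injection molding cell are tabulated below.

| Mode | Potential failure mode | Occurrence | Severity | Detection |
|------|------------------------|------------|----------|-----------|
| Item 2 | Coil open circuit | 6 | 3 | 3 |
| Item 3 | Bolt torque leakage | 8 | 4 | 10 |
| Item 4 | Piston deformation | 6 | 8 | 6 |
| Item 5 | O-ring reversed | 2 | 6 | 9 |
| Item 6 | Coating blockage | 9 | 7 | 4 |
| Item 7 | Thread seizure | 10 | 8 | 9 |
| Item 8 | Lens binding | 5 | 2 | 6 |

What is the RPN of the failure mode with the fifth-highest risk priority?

RPN = Severity × Occurrence × Detection:
  Item 2: 3 × 6 × 3 = 54
  Item 3: 4 × 8 × 10 = 320
  Item 4: 8 × 6 × 6 = 288
  Item 5: 6 × 2 × 9 = 108
  Item 6: 7 × 9 × 4 = 252
  Item 7: 8 × 10 × 9 = 720
  Item 8: 2 × 5 × 6 = 60
Sorted descending: 720, 320, 288, 252, 108, 60, 54.
The fifth-highest RPN is 108 (Item 5).

108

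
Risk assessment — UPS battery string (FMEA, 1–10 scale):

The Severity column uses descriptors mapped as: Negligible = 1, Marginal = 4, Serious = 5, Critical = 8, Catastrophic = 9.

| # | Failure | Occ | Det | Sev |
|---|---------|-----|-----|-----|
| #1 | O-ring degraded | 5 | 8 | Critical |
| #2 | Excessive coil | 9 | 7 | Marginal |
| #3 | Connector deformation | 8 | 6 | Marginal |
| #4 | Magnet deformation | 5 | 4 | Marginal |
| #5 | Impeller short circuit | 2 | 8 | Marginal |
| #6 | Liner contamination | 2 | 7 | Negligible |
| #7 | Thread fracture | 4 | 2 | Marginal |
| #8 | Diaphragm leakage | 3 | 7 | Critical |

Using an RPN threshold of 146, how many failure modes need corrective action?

4

RPN = Severity × Occurrence × Detection:
  #1: 8 × 5 × 8 = 320
  #2: 4 × 9 × 7 = 252
  #3: 4 × 8 × 6 = 192
  #4: 4 × 5 × 4 = 80
  #5: 4 × 2 × 8 = 64
  #6: 1 × 2 × 7 = 14
  #7: 4 × 4 × 2 = 32
  #8: 8 × 3 × 7 = 168
Modes with RPN ≥ 146: #1 (320), #2 (252), #3 (192), #8 (168) → 4.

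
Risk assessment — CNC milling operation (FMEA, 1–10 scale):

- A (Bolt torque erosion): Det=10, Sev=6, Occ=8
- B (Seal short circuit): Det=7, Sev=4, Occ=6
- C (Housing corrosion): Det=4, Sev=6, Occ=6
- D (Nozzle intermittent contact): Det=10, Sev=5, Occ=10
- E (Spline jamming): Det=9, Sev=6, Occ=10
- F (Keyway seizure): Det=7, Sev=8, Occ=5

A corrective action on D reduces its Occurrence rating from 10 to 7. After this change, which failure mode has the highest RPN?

RPN = Severity × Occurrence × Detection:
  A: 6 × 8 × 10 = 480
  B: 4 × 6 × 7 = 168
  C: 6 × 6 × 4 = 144
  D: 5 × 10 × 10 = 500
  E: 6 × 10 × 9 = 540
  F: 8 × 5 × 7 = 280
After action: D → 5 × 7 × 10 = 350.
Revised RPNs: E=540, A=480, D=350, F=280, B=168, C=144.
Highest is now E (540).

E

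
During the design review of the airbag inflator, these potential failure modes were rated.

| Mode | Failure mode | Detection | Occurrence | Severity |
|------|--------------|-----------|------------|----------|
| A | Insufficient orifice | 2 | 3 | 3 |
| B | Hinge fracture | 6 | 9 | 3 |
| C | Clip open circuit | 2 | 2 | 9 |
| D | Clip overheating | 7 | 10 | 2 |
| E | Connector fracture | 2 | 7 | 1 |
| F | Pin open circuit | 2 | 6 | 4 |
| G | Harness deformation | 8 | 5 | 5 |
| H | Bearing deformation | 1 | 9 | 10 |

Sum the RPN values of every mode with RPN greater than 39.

640

RPN = Severity × Occurrence × Detection:
  A: 3 × 3 × 2 = 18
  B: 3 × 9 × 6 = 162
  C: 9 × 2 × 2 = 36
  D: 2 × 10 × 7 = 140
  E: 1 × 7 × 2 = 14
  F: 4 × 6 × 2 = 48
  G: 5 × 5 × 8 = 200
  H: 10 × 9 × 1 = 90
RPN > 39: B (162), D (140), F (48), G (200), H (90).
Sum: 162 + 140 + 48 + 200 + 90 = 640.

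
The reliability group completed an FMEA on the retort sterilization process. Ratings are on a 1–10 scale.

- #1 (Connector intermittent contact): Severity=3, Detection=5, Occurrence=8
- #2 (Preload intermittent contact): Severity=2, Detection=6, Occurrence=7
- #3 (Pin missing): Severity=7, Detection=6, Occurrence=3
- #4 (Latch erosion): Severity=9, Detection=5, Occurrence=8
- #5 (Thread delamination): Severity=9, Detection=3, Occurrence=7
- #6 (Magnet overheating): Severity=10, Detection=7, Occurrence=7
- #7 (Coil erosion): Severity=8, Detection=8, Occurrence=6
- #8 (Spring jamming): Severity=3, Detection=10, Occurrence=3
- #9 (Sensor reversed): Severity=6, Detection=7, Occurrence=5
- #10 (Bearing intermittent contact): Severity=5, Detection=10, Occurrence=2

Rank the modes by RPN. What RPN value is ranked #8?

100

RPN = Severity × Occurrence × Detection:
  #1: 3 × 8 × 5 = 120
  #2: 2 × 7 × 6 = 84
  #3: 7 × 3 × 6 = 126
  #4: 9 × 8 × 5 = 360
  #5: 9 × 7 × 3 = 189
  #6: 10 × 7 × 7 = 490
  #7: 8 × 6 × 8 = 384
  #8: 3 × 3 × 10 = 90
  #9: 6 × 5 × 7 = 210
  #10: 5 × 2 × 10 = 100
Sorted descending: 490, 384, 360, 210, 189, 126, 120, 100, 90, 84.
The eighth-highest RPN is 100 (#10).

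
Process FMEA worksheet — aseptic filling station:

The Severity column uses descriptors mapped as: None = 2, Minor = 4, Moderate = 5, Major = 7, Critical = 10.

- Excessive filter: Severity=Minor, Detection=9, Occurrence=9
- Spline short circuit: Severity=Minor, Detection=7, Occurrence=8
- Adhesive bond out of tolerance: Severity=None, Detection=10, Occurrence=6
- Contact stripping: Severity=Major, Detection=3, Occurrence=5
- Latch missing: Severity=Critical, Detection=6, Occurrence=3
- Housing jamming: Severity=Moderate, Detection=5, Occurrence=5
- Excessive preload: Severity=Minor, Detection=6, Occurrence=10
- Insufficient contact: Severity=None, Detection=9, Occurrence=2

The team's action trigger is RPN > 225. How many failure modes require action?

2

RPN = Severity × Occurrence × Detection:
  Excessive filter: 4 × 9 × 9 = 324
  Spline short circuit: 4 × 8 × 7 = 224
  Adhesive bond out of tolerance: 2 × 6 × 10 = 120
  Contact stripping: 7 × 5 × 3 = 105
  Latch missing: 10 × 3 × 6 = 180
  Housing jamming: 5 × 5 × 5 = 125
  Excessive preload: 4 × 10 × 6 = 240
  Insufficient contact: 2 × 2 × 9 = 36
Modes with RPN > 225: Excessive filter (324), Excessive preload (240) → 2.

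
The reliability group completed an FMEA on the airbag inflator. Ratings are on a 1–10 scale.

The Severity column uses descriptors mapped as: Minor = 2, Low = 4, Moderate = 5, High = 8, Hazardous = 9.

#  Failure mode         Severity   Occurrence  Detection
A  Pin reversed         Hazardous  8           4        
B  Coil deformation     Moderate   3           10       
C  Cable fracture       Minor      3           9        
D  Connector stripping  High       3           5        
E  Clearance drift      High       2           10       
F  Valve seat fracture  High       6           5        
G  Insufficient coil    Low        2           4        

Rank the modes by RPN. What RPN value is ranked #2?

240

RPN = Severity × Occurrence × Detection:
  A: 9 × 8 × 4 = 288
  B: 5 × 3 × 10 = 150
  C: 2 × 3 × 9 = 54
  D: 8 × 3 × 5 = 120
  E: 8 × 2 × 10 = 160
  F: 8 × 6 × 5 = 240
  G: 4 × 2 × 4 = 32
Sorted descending: 288, 240, 160, 150, 120, 54, 32.
The second-highest RPN is 240 (F).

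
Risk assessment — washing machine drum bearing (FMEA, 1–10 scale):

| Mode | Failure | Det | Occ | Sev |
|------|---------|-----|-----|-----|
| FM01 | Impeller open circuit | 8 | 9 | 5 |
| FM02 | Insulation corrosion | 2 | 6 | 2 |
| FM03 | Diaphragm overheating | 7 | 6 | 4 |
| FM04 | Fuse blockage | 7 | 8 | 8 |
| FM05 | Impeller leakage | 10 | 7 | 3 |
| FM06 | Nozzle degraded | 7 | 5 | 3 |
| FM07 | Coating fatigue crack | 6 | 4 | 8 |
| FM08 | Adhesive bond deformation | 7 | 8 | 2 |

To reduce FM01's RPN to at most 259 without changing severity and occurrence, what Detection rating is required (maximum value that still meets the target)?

5

FM01: S=5, O=9, D=8 → current RPN = 360.
Fixed product = 45. Need 45 × D ≤ 259, so D ≤ 259/45 = 5.76.
Maximum integer Detection rating = 5 (gives RPN 225; D=6 would give 270 > 259).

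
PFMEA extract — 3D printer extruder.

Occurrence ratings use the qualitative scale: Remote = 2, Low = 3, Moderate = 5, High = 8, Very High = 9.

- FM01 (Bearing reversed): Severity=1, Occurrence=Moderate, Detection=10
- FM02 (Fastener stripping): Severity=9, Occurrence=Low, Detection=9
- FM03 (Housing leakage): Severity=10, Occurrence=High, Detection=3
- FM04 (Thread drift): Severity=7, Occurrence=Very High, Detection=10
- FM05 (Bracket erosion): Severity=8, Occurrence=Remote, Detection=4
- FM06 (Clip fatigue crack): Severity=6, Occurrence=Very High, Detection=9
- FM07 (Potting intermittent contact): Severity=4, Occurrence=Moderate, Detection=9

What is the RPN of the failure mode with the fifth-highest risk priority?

RPN = Severity × Occurrence × Detection:
  FM01: 1 × 5 × 10 = 50
  FM02: 9 × 3 × 9 = 243
  FM03: 10 × 8 × 3 = 240
  FM04: 7 × 9 × 10 = 630
  FM05: 8 × 2 × 4 = 64
  FM06: 6 × 9 × 9 = 486
  FM07: 4 × 5 × 9 = 180
Sorted descending: 630, 486, 243, 240, 180, 64, 50.
The fifth-highest RPN is 180 (FM07).

180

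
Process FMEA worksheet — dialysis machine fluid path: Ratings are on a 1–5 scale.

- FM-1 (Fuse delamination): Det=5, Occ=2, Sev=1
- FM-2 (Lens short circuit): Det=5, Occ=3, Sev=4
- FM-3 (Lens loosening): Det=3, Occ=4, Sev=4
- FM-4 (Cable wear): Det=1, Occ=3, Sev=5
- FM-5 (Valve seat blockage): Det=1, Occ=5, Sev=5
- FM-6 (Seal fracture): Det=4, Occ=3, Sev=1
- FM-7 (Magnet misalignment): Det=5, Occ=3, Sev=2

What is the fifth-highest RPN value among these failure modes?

15

RPN = Severity × Occurrence × Detection:
  FM-1: 1 × 2 × 5 = 10
  FM-2: 4 × 3 × 5 = 60
  FM-3: 4 × 4 × 3 = 48
  FM-4: 5 × 3 × 1 = 15
  FM-5: 5 × 5 × 1 = 25
  FM-6: 1 × 3 × 4 = 12
  FM-7: 2 × 3 × 5 = 30
Sorted descending: 60, 48, 30, 25, 15, 12, 10.
The fifth-highest RPN is 15 (FM-4).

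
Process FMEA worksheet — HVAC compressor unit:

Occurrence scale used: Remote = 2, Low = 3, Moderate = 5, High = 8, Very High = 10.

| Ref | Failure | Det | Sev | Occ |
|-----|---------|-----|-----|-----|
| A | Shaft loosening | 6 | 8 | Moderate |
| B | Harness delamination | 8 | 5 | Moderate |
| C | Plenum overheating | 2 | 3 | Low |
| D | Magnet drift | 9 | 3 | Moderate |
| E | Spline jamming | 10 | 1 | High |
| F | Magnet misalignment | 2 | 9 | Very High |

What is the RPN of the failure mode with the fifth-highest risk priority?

80

RPN = Severity × Occurrence × Detection:
  A: 8 × 5 × 6 = 240
  B: 5 × 5 × 8 = 200
  C: 3 × 3 × 2 = 18
  D: 3 × 5 × 9 = 135
  E: 1 × 8 × 10 = 80
  F: 9 × 10 × 2 = 180
Sorted descending: 240, 200, 180, 135, 80, 18.
The fifth-highest RPN is 80 (E).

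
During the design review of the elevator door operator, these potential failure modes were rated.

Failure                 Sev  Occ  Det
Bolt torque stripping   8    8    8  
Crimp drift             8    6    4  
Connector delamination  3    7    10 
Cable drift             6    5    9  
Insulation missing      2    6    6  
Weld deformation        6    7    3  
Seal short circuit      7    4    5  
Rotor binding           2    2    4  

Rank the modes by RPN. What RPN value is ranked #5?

RPN = Severity × Occurrence × Detection:
  Bolt torque stripping: 8 × 8 × 8 = 512
  Crimp drift: 8 × 6 × 4 = 192
  Connector delamination: 3 × 7 × 10 = 210
  Cable drift: 6 × 5 × 9 = 270
  Insulation missing: 2 × 6 × 6 = 72
  Weld deformation: 6 × 7 × 3 = 126
  Seal short circuit: 7 × 4 × 5 = 140
  Rotor binding: 2 × 2 × 4 = 16
Sorted descending: 512, 270, 210, 192, 140, 126, 72, 16.
The fifth-highest RPN is 140 (Seal short circuit).

140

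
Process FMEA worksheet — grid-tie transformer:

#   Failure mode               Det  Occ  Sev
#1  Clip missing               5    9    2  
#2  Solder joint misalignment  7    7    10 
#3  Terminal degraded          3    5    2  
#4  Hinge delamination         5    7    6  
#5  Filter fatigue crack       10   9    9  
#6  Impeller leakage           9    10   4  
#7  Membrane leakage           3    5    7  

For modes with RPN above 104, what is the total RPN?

1975

RPN = Severity × Occurrence × Detection:
  #1: 2 × 9 × 5 = 90
  #2: 10 × 7 × 7 = 490
  #3: 2 × 5 × 3 = 30
  #4: 6 × 7 × 5 = 210
  #5: 9 × 9 × 10 = 810
  #6: 4 × 10 × 9 = 360
  #7: 7 × 5 × 3 = 105
RPN > 104: #2 (490), #4 (210), #5 (810), #6 (360), #7 (105).
Sum: 490 + 210 + 810 + 360 + 105 = 1975.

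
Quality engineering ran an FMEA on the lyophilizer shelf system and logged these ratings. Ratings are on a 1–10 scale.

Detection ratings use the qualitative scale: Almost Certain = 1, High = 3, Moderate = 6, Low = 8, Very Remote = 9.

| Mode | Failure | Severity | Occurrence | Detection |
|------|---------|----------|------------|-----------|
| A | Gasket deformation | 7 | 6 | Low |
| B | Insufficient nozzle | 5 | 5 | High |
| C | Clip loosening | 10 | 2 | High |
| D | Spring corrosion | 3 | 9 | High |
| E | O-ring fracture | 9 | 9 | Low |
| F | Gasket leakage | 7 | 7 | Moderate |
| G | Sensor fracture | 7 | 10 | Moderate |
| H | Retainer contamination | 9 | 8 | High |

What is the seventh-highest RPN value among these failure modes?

75

RPN = Severity × Occurrence × Detection:
  A: 7 × 6 × 8 = 336
  B: 5 × 5 × 3 = 75
  C: 10 × 2 × 3 = 60
  D: 3 × 9 × 3 = 81
  E: 9 × 9 × 8 = 648
  F: 7 × 7 × 6 = 294
  G: 7 × 10 × 6 = 420
  H: 9 × 8 × 3 = 216
Sorted descending: 648, 420, 336, 294, 216, 81, 75, 60.
The seventh-highest RPN is 75 (B).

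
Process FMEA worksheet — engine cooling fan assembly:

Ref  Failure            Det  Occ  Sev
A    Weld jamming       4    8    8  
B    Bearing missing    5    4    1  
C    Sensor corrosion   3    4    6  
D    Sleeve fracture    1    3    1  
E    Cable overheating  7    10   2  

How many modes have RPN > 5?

RPN = Severity × Occurrence × Detection:
  A: 8 × 8 × 4 = 256
  B: 1 × 4 × 5 = 20
  C: 6 × 4 × 3 = 72
  D: 1 × 3 × 1 = 3
  E: 2 × 10 × 7 = 140
Modes with RPN > 5: A (256), B (20), C (72), E (140) → 4.

4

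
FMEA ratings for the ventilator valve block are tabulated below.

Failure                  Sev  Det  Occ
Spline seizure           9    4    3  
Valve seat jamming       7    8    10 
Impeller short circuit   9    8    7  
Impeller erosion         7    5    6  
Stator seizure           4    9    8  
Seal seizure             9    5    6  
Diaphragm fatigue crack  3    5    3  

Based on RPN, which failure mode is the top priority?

RPN = Severity × Occurrence × Detection:
  Spline seizure: 9 × 3 × 4 = 108
  Valve seat jamming: 7 × 10 × 8 = 560
  Impeller short circuit: 9 × 7 × 8 = 504
  Impeller erosion: 7 × 6 × 5 = 210
  Stator seizure: 4 × 8 × 9 = 288
  Seal seizure: 9 × 6 × 5 = 270
  Diaphragm fatigue crack: 3 × 3 × 5 = 45
Highest RPN is 560 → Valve seat jamming.

Valve seat jamming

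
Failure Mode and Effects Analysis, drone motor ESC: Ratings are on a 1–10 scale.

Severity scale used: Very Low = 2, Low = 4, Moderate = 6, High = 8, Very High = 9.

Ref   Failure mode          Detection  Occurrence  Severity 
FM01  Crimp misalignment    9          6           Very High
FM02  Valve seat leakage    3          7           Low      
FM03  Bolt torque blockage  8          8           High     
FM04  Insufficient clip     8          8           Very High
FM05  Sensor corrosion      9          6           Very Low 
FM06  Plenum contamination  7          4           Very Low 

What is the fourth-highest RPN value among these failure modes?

108

RPN = Severity × Occurrence × Detection:
  FM01: 9 × 6 × 9 = 486
  FM02: 4 × 7 × 3 = 84
  FM03: 8 × 8 × 8 = 512
  FM04: 9 × 8 × 8 = 576
  FM05: 2 × 6 × 9 = 108
  FM06: 2 × 4 × 7 = 56
Sorted descending: 576, 512, 486, 108, 84, 56.
The fourth-highest RPN is 108 (FM05).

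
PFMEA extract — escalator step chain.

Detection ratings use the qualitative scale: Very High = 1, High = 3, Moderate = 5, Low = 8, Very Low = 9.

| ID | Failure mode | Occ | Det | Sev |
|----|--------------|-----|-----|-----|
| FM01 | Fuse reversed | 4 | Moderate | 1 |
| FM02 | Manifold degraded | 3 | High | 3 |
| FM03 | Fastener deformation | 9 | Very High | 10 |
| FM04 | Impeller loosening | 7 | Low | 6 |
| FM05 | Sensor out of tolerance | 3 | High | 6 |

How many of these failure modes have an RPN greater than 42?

RPN = Severity × Occurrence × Detection:
  FM01: 1 × 4 × 5 = 20
  FM02: 3 × 3 × 3 = 27
  FM03: 10 × 9 × 1 = 90
  FM04: 6 × 7 × 8 = 336
  FM05: 6 × 3 × 3 = 54
Modes with RPN > 42: FM03 (90), FM04 (336), FM05 (54) → 3.

3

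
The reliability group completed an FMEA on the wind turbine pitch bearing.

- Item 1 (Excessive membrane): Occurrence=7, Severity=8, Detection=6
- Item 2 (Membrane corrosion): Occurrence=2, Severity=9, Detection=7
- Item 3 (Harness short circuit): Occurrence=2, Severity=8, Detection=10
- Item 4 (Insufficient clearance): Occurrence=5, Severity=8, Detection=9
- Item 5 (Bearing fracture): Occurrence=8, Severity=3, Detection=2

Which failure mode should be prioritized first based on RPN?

RPN = Severity × Occurrence × Detection:
  Item 1: 8 × 7 × 6 = 336
  Item 2: 9 × 2 × 7 = 126
  Item 3: 8 × 2 × 10 = 160
  Item 4: 8 × 5 × 9 = 360
  Item 5: 3 × 8 × 2 = 48
Highest RPN is 360 → Item 4.

Item 4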